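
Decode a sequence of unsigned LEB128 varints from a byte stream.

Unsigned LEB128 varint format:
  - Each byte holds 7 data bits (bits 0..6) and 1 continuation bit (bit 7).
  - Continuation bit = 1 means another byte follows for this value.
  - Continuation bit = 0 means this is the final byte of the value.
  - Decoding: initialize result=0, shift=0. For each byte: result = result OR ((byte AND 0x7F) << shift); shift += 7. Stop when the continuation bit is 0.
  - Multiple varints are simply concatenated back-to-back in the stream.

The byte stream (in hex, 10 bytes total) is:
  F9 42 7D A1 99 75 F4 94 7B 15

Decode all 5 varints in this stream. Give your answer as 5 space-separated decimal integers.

  byte[0]=0xF9 cont=1 payload=0x79=121: acc |= 121<<0 -> acc=121 shift=7
  byte[1]=0x42 cont=0 payload=0x42=66: acc |= 66<<7 -> acc=8569 shift=14 [end]
Varint 1: bytes[0:2] = F9 42 -> value 8569 (2 byte(s))
  byte[2]=0x7D cont=0 payload=0x7D=125: acc |= 125<<0 -> acc=125 shift=7 [end]
Varint 2: bytes[2:3] = 7D -> value 125 (1 byte(s))
  byte[3]=0xA1 cont=1 payload=0x21=33: acc |= 33<<0 -> acc=33 shift=7
  byte[4]=0x99 cont=1 payload=0x19=25: acc |= 25<<7 -> acc=3233 shift=14
  byte[5]=0x75 cont=0 payload=0x75=117: acc |= 117<<14 -> acc=1920161 shift=21 [end]
Varint 3: bytes[3:6] = A1 99 75 -> value 1920161 (3 byte(s))
  byte[6]=0xF4 cont=1 payload=0x74=116: acc |= 116<<0 -> acc=116 shift=7
  byte[7]=0x94 cont=1 payload=0x14=20: acc |= 20<<7 -> acc=2676 shift=14
  byte[8]=0x7B cont=0 payload=0x7B=123: acc |= 123<<14 -> acc=2017908 shift=21 [end]
Varint 4: bytes[6:9] = F4 94 7B -> value 2017908 (3 byte(s))
  byte[9]=0x15 cont=0 payload=0x15=21: acc |= 21<<0 -> acc=21 shift=7 [end]
Varint 5: bytes[9:10] = 15 -> value 21 (1 byte(s))

Answer: 8569 125 1920161 2017908 21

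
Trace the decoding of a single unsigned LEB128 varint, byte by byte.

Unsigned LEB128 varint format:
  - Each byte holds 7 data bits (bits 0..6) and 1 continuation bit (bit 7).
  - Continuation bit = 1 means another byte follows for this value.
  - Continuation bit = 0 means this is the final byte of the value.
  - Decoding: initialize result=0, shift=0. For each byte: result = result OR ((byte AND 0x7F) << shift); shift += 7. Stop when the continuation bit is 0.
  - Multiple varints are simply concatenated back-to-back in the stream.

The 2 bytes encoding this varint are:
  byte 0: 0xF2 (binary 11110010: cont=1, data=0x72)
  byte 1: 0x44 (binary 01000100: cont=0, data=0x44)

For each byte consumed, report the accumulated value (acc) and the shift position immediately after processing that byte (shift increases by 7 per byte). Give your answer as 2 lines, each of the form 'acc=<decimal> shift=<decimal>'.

Answer: acc=114 shift=7
acc=8818 shift=14

Derivation:
byte 0=0xF2: payload=0x72=114, contrib = 114<<0 = 114; acc -> 114, shift -> 7
byte 1=0x44: payload=0x44=68, contrib = 68<<7 = 8704; acc -> 8818, shift -> 14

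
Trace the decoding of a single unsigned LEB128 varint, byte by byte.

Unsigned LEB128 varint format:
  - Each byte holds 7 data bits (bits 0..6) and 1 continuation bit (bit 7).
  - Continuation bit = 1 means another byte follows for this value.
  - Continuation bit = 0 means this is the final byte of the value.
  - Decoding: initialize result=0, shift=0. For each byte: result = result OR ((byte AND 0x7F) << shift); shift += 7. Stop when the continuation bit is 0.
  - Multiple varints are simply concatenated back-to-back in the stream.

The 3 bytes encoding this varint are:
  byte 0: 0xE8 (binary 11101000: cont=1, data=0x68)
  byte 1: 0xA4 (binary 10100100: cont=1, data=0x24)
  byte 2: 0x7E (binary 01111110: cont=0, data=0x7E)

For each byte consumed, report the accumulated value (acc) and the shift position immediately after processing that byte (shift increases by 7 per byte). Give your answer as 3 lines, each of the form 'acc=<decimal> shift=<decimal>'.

Answer: acc=104 shift=7
acc=4712 shift=14
acc=2069096 shift=21

Derivation:
byte 0=0xE8: payload=0x68=104, contrib = 104<<0 = 104; acc -> 104, shift -> 7
byte 1=0xA4: payload=0x24=36, contrib = 36<<7 = 4608; acc -> 4712, shift -> 14
byte 2=0x7E: payload=0x7E=126, contrib = 126<<14 = 2064384; acc -> 2069096, shift -> 21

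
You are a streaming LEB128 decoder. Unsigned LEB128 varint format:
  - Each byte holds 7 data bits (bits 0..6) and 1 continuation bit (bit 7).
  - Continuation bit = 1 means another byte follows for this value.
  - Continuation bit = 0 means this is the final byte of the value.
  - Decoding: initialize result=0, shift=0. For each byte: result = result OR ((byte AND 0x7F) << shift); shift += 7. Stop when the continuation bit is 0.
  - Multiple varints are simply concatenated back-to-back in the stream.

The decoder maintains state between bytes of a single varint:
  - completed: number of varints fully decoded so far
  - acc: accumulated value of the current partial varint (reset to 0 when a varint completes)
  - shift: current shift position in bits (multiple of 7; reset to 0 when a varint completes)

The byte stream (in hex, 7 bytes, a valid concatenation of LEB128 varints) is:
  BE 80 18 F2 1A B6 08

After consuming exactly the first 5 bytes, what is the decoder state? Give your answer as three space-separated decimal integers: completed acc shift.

byte[0]=0xBE cont=1 payload=0x3E: acc |= 62<<0 -> completed=0 acc=62 shift=7
byte[1]=0x80 cont=1 payload=0x00: acc |= 0<<7 -> completed=0 acc=62 shift=14
byte[2]=0x18 cont=0 payload=0x18: varint #1 complete (value=393278); reset -> completed=1 acc=0 shift=0
byte[3]=0xF2 cont=1 payload=0x72: acc |= 114<<0 -> completed=1 acc=114 shift=7
byte[4]=0x1A cont=0 payload=0x1A: varint #2 complete (value=3442); reset -> completed=2 acc=0 shift=0

Answer: 2 0 0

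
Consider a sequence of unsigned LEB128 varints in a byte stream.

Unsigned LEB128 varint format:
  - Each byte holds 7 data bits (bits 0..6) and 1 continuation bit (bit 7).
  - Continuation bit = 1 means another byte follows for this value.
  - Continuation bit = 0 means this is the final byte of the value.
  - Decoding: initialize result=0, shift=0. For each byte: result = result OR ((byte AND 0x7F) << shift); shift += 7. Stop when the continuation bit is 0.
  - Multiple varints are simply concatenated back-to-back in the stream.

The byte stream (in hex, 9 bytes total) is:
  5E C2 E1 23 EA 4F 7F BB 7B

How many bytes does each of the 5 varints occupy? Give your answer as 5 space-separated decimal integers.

  byte[0]=0x5E cont=0 payload=0x5E=94: acc |= 94<<0 -> acc=94 shift=7 [end]
Varint 1: bytes[0:1] = 5E -> value 94 (1 byte(s))
  byte[1]=0xC2 cont=1 payload=0x42=66: acc |= 66<<0 -> acc=66 shift=7
  byte[2]=0xE1 cont=1 payload=0x61=97: acc |= 97<<7 -> acc=12482 shift=14
  byte[3]=0x23 cont=0 payload=0x23=35: acc |= 35<<14 -> acc=585922 shift=21 [end]
Varint 2: bytes[1:4] = C2 E1 23 -> value 585922 (3 byte(s))
  byte[4]=0xEA cont=1 payload=0x6A=106: acc |= 106<<0 -> acc=106 shift=7
  byte[5]=0x4F cont=0 payload=0x4F=79: acc |= 79<<7 -> acc=10218 shift=14 [end]
Varint 3: bytes[4:6] = EA 4F -> value 10218 (2 byte(s))
  byte[6]=0x7F cont=0 payload=0x7F=127: acc |= 127<<0 -> acc=127 shift=7 [end]
Varint 4: bytes[6:7] = 7F -> value 127 (1 byte(s))
  byte[7]=0xBB cont=1 payload=0x3B=59: acc |= 59<<0 -> acc=59 shift=7
  byte[8]=0x7B cont=0 payload=0x7B=123: acc |= 123<<7 -> acc=15803 shift=14 [end]
Varint 5: bytes[7:9] = BB 7B -> value 15803 (2 byte(s))

Answer: 1 3 2 1 2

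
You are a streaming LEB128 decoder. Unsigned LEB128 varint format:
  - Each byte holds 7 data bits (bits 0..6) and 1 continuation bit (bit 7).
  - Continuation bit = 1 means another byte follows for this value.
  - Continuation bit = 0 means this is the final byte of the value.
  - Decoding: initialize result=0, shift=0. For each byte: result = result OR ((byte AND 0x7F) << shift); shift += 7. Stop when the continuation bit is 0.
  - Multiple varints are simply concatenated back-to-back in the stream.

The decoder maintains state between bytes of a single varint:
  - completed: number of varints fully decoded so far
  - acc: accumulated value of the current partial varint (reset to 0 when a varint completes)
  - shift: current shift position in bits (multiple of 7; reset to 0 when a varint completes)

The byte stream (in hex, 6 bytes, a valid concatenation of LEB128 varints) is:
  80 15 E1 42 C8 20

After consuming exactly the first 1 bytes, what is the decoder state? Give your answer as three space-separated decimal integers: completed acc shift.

byte[0]=0x80 cont=1 payload=0x00: acc |= 0<<0 -> completed=0 acc=0 shift=7

Answer: 0 0 7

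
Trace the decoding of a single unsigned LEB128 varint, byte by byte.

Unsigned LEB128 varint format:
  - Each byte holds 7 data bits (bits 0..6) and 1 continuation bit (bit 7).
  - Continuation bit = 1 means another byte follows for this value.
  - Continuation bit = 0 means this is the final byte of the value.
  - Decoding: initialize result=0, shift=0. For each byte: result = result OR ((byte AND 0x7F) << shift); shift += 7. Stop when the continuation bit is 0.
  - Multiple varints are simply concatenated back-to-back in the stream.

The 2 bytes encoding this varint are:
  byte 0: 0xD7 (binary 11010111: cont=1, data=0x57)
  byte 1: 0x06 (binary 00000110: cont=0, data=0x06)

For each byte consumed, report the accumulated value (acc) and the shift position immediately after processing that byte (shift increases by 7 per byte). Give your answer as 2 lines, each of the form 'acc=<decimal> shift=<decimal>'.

Answer: acc=87 shift=7
acc=855 shift=14

Derivation:
byte 0=0xD7: payload=0x57=87, contrib = 87<<0 = 87; acc -> 87, shift -> 7
byte 1=0x06: payload=0x06=6, contrib = 6<<7 = 768; acc -> 855, shift -> 14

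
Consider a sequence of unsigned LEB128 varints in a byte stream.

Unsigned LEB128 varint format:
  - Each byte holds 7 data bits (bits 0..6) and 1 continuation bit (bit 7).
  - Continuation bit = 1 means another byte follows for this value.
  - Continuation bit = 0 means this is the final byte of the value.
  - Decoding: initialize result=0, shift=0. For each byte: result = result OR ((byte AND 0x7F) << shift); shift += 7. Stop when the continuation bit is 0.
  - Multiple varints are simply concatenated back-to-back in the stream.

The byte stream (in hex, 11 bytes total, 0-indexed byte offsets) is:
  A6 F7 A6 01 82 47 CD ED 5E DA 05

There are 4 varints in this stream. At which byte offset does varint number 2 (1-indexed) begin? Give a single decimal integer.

Answer: 4

Derivation:
  byte[0]=0xA6 cont=1 payload=0x26=38: acc |= 38<<0 -> acc=38 shift=7
  byte[1]=0xF7 cont=1 payload=0x77=119: acc |= 119<<7 -> acc=15270 shift=14
  byte[2]=0xA6 cont=1 payload=0x26=38: acc |= 38<<14 -> acc=637862 shift=21
  byte[3]=0x01 cont=0 payload=0x01=1: acc |= 1<<21 -> acc=2735014 shift=28 [end]
Varint 1: bytes[0:4] = A6 F7 A6 01 -> value 2735014 (4 byte(s))
  byte[4]=0x82 cont=1 payload=0x02=2: acc |= 2<<0 -> acc=2 shift=7
  byte[5]=0x47 cont=0 payload=0x47=71: acc |= 71<<7 -> acc=9090 shift=14 [end]
Varint 2: bytes[4:6] = 82 47 -> value 9090 (2 byte(s))
  byte[6]=0xCD cont=1 payload=0x4D=77: acc |= 77<<0 -> acc=77 shift=7
  byte[7]=0xED cont=1 payload=0x6D=109: acc |= 109<<7 -> acc=14029 shift=14
  byte[8]=0x5E cont=0 payload=0x5E=94: acc |= 94<<14 -> acc=1554125 shift=21 [end]
Varint 3: bytes[6:9] = CD ED 5E -> value 1554125 (3 byte(s))
  byte[9]=0xDA cont=1 payload=0x5A=90: acc |= 90<<0 -> acc=90 shift=7
  byte[10]=0x05 cont=0 payload=0x05=5: acc |= 5<<7 -> acc=730 shift=14 [end]
Varint 4: bytes[9:11] = DA 05 -> value 730 (2 byte(s))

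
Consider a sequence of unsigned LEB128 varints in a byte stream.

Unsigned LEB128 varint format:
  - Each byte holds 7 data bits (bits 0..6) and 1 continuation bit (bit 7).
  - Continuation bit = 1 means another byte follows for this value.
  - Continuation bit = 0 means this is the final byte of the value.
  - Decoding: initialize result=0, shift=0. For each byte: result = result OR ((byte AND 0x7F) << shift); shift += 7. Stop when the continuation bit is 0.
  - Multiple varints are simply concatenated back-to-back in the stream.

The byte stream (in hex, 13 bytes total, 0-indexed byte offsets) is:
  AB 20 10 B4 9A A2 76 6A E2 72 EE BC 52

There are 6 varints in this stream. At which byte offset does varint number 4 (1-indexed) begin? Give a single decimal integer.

Answer: 7

Derivation:
  byte[0]=0xAB cont=1 payload=0x2B=43: acc |= 43<<0 -> acc=43 shift=7
  byte[1]=0x20 cont=0 payload=0x20=32: acc |= 32<<7 -> acc=4139 shift=14 [end]
Varint 1: bytes[0:2] = AB 20 -> value 4139 (2 byte(s))
  byte[2]=0x10 cont=0 payload=0x10=16: acc |= 16<<0 -> acc=16 shift=7 [end]
Varint 2: bytes[2:3] = 10 -> value 16 (1 byte(s))
  byte[3]=0xB4 cont=1 payload=0x34=52: acc |= 52<<0 -> acc=52 shift=7
  byte[4]=0x9A cont=1 payload=0x1A=26: acc |= 26<<7 -> acc=3380 shift=14
  byte[5]=0xA2 cont=1 payload=0x22=34: acc |= 34<<14 -> acc=560436 shift=21
  byte[6]=0x76 cont=0 payload=0x76=118: acc |= 118<<21 -> acc=248024372 shift=28 [end]
Varint 3: bytes[3:7] = B4 9A A2 76 -> value 248024372 (4 byte(s))
  byte[7]=0x6A cont=0 payload=0x6A=106: acc |= 106<<0 -> acc=106 shift=7 [end]
Varint 4: bytes[7:8] = 6A -> value 106 (1 byte(s))
  byte[8]=0xE2 cont=1 payload=0x62=98: acc |= 98<<0 -> acc=98 shift=7
  byte[9]=0x72 cont=0 payload=0x72=114: acc |= 114<<7 -> acc=14690 shift=14 [end]
Varint 5: bytes[8:10] = E2 72 -> value 14690 (2 byte(s))
  byte[10]=0xEE cont=1 payload=0x6E=110: acc |= 110<<0 -> acc=110 shift=7
  byte[11]=0xBC cont=1 payload=0x3C=60: acc |= 60<<7 -> acc=7790 shift=14
  byte[12]=0x52 cont=0 payload=0x52=82: acc |= 82<<14 -> acc=1351278 shift=21 [end]
Varint 6: bytes[10:13] = EE BC 52 -> value 1351278 (3 byte(s))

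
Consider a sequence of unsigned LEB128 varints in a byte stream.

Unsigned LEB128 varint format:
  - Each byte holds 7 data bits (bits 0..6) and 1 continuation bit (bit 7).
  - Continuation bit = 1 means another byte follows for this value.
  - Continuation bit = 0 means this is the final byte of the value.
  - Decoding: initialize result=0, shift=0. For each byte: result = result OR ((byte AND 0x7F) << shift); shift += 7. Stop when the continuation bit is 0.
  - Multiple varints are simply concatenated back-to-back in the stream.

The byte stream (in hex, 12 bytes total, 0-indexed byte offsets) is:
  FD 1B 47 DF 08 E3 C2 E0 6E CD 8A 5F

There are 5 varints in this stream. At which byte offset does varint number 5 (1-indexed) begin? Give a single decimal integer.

Answer: 9

Derivation:
  byte[0]=0xFD cont=1 payload=0x7D=125: acc |= 125<<0 -> acc=125 shift=7
  byte[1]=0x1B cont=0 payload=0x1B=27: acc |= 27<<7 -> acc=3581 shift=14 [end]
Varint 1: bytes[0:2] = FD 1B -> value 3581 (2 byte(s))
  byte[2]=0x47 cont=0 payload=0x47=71: acc |= 71<<0 -> acc=71 shift=7 [end]
Varint 2: bytes[2:3] = 47 -> value 71 (1 byte(s))
  byte[3]=0xDF cont=1 payload=0x5F=95: acc |= 95<<0 -> acc=95 shift=7
  byte[4]=0x08 cont=0 payload=0x08=8: acc |= 8<<7 -> acc=1119 shift=14 [end]
Varint 3: bytes[3:5] = DF 08 -> value 1119 (2 byte(s))
  byte[5]=0xE3 cont=1 payload=0x63=99: acc |= 99<<0 -> acc=99 shift=7
  byte[6]=0xC2 cont=1 payload=0x42=66: acc |= 66<<7 -> acc=8547 shift=14
  byte[7]=0xE0 cont=1 payload=0x60=96: acc |= 96<<14 -> acc=1581411 shift=21
  byte[8]=0x6E cont=0 payload=0x6E=110: acc |= 110<<21 -> acc=232268131 shift=28 [end]
Varint 4: bytes[5:9] = E3 C2 E0 6E -> value 232268131 (4 byte(s))
  byte[9]=0xCD cont=1 payload=0x4D=77: acc |= 77<<0 -> acc=77 shift=7
  byte[10]=0x8A cont=1 payload=0x0A=10: acc |= 10<<7 -> acc=1357 shift=14
  byte[11]=0x5F cont=0 payload=0x5F=95: acc |= 95<<14 -> acc=1557837 shift=21 [end]
Varint 5: bytes[9:12] = CD 8A 5F -> value 1557837 (3 byte(s))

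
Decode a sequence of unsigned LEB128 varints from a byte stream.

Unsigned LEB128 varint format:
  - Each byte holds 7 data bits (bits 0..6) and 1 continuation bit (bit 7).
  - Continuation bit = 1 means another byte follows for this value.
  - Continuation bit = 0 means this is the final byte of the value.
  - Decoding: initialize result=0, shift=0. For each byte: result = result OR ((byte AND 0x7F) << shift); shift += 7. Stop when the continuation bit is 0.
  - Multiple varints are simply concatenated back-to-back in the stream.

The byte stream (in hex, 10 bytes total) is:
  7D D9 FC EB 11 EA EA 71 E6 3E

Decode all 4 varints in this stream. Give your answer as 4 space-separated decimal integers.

  byte[0]=0x7D cont=0 payload=0x7D=125: acc |= 125<<0 -> acc=125 shift=7 [end]
Varint 1: bytes[0:1] = 7D -> value 125 (1 byte(s))
  byte[1]=0xD9 cont=1 payload=0x59=89: acc |= 89<<0 -> acc=89 shift=7
  byte[2]=0xFC cont=1 payload=0x7C=124: acc |= 124<<7 -> acc=15961 shift=14
  byte[3]=0xEB cont=1 payload=0x6B=107: acc |= 107<<14 -> acc=1769049 shift=21
  byte[4]=0x11 cont=0 payload=0x11=17: acc |= 17<<21 -> acc=37420633 shift=28 [end]
Varint 2: bytes[1:5] = D9 FC EB 11 -> value 37420633 (4 byte(s))
  byte[5]=0xEA cont=1 payload=0x6A=106: acc |= 106<<0 -> acc=106 shift=7
  byte[6]=0xEA cont=1 payload=0x6A=106: acc |= 106<<7 -> acc=13674 shift=14
  byte[7]=0x71 cont=0 payload=0x71=113: acc |= 113<<14 -> acc=1865066 shift=21 [end]
Varint 3: bytes[5:8] = EA EA 71 -> value 1865066 (3 byte(s))
  byte[8]=0xE6 cont=1 payload=0x66=102: acc |= 102<<0 -> acc=102 shift=7
  byte[9]=0x3E cont=0 payload=0x3E=62: acc |= 62<<7 -> acc=8038 shift=14 [end]
Varint 4: bytes[8:10] = E6 3E -> value 8038 (2 byte(s))

Answer: 125 37420633 1865066 8038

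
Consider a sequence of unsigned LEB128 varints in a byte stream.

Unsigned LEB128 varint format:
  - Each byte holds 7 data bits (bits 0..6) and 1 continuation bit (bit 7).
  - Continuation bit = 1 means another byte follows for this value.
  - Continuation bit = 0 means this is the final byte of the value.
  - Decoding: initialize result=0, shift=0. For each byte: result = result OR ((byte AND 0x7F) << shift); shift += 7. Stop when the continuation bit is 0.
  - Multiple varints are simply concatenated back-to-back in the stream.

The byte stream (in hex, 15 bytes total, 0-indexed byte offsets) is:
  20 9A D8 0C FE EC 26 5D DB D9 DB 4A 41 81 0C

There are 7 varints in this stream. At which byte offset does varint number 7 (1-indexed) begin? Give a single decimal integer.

Answer: 13

Derivation:
  byte[0]=0x20 cont=0 payload=0x20=32: acc |= 32<<0 -> acc=32 shift=7 [end]
Varint 1: bytes[0:1] = 20 -> value 32 (1 byte(s))
  byte[1]=0x9A cont=1 payload=0x1A=26: acc |= 26<<0 -> acc=26 shift=7
  byte[2]=0xD8 cont=1 payload=0x58=88: acc |= 88<<7 -> acc=11290 shift=14
  byte[3]=0x0C cont=0 payload=0x0C=12: acc |= 12<<14 -> acc=207898 shift=21 [end]
Varint 2: bytes[1:4] = 9A D8 0C -> value 207898 (3 byte(s))
  byte[4]=0xFE cont=1 payload=0x7E=126: acc |= 126<<0 -> acc=126 shift=7
  byte[5]=0xEC cont=1 payload=0x6C=108: acc |= 108<<7 -> acc=13950 shift=14
  byte[6]=0x26 cont=0 payload=0x26=38: acc |= 38<<14 -> acc=636542 shift=21 [end]
Varint 3: bytes[4:7] = FE EC 26 -> value 636542 (3 byte(s))
  byte[7]=0x5D cont=0 payload=0x5D=93: acc |= 93<<0 -> acc=93 shift=7 [end]
Varint 4: bytes[7:8] = 5D -> value 93 (1 byte(s))
  byte[8]=0xDB cont=1 payload=0x5B=91: acc |= 91<<0 -> acc=91 shift=7
  byte[9]=0xD9 cont=1 payload=0x59=89: acc |= 89<<7 -> acc=11483 shift=14
  byte[10]=0xDB cont=1 payload=0x5B=91: acc |= 91<<14 -> acc=1502427 shift=21
  byte[11]=0x4A cont=0 payload=0x4A=74: acc |= 74<<21 -> acc=156691675 shift=28 [end]
Varint 5: bytes[8:12] = DB D9 DB 4A -> value 156691675 (4 byte(s))
  byte[12]=0x41 cont=0 payload=0x41=65: acc |= 65<<0 -> acc=65 shift=7 [end]
Varint 6: bytes[12:13] = 41 -> value 65 (1 byte(s))
  byte[13]=0x81 cont=1 payload=0x01=1: acc |= 1<<0 -> acc=1 shift=7
  byte[14]=0x0C cont=0 payload=0x0C=12: acc |= 12<<7 -> acc=1537 shift=14 [end]
Varint 7: bytes[13:15] = 81 0C -> value 1537 (2 byte(s))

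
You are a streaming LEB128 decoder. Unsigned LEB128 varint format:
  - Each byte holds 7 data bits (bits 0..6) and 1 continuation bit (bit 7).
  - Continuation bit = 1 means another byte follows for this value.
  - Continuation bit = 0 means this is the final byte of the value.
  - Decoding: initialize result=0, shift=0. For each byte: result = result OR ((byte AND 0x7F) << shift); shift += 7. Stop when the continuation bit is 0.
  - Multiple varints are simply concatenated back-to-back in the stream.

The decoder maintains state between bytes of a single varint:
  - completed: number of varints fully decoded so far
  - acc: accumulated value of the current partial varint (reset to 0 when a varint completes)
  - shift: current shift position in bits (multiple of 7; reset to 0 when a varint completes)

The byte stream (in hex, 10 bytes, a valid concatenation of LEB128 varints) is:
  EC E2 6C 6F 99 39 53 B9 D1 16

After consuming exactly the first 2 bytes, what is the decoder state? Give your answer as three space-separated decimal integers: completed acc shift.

byte[0]=0xEC cont=1 payload=0x6C: acc |= 108<<0 -> completed=0 acc=108 shift=7
byte[1]=0xE2 cont=1 payload=0x62: acc |= 98<<7 -> completed=0 acc=12652 shift=14

Answer: 0 12652 14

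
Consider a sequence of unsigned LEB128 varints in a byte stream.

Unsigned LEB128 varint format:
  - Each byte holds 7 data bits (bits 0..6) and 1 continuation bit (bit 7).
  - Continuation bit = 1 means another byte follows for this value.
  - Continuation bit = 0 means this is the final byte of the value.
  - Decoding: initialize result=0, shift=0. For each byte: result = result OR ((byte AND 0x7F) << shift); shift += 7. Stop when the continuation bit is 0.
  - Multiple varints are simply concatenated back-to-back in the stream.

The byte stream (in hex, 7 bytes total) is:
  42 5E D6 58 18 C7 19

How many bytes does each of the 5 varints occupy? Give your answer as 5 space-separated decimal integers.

  byte[0]=0x42 cont=0 payload=0x42=66: acc |= 66<<0 -> acc=66 shift=7 [end]
Varint 1: bytes[0:1] = 42 -> value 66 (1 byte(s))
  byte[1]=0x5E cont=0 payload=0x5E=94: acc |= 94<<0 -> acc=94 shift=7 [end]
Varint 2: bytes[1:2] = 5E -> value 94 (1 byte(s))
  byte[2]=0xD6 cont=1 payload=0x56=86: acc |= 86<<0 -> acc=86 shift=7
  byte[3]=0x58 cont=0 payload=0x58=88: acc |= 88<<7 -> acc=11350 shift=14 [end]
Varint 3: bytes[2:4] = D6 58 -> value 11350 (2 byte(s))
  byte[4]=0x18 cont=0 payload=0x18=24: acc |= 24<<0 -> acc=24 shift=7 [end]
Varint 4: bytes[4:5] = 18 -> value 24 (1 byte(s))
  byte[5]=0xC7 cont=1 payload=0x47=71: acc |= 71<<0 -> acc=71 shift=7
  byte[6]=0x19 cont=0 payload=0x19=25: acc |= 25<<7 -> acc=3271 shift=14 [end]
Varint 5: bytes[5:7] = C7 19 -> value 3271 (2 byte(s))

Answer: 1 1 2 1 2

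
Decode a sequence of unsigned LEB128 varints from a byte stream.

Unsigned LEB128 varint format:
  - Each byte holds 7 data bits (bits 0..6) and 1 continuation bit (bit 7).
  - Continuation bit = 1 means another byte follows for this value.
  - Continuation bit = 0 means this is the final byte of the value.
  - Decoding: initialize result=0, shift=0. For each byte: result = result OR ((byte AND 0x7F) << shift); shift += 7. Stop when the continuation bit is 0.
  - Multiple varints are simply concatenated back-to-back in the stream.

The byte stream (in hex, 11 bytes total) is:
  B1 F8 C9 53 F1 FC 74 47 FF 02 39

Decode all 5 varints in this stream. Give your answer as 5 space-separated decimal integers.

  byte[0]=0xB1 cont=1 payload=0x31=49: acc |= 49<<0 -> acc=49 shift=7
  byte[1]=0xF8 cont=1 payload=0x78=120: acc |= 120<<7 -> acc=15409 shift=14
  byte[2]=0xC9 cont=1 payload=0x49=73: acc |= 73<<14 -> acc=1211441 shift=21
  byte[3]=0x53 cont=0 payload=0x53=83: acc |= 83<<21 -> acc=175275057 shift=28 [end]
Varint 1: bytes[0:4] = B1 F8 C9 53 -> value 175275057 (4 byte(s))
  byte[4]=0xF1 cont=1 payload=0x71=113: acc |= 113<<0 -> acc=113 shift=7
  byte[5]=0xFC cont=1 payload=0x7C=124: acc |= 124<<7 -> acc=15985 shift=14
  byte[6]=0x74 cont=0 payload=0x74=116: acc |= 116<<14 -> acc=1916529 shift=21 [end]
Varint 2: bytes[4:7] = F1 FC 74 -> value 1916529 (3 byte(s))
  byte[7]=0x47 cont=0 payload=0x47=71: acc |= 71<<0 -> acc=71 shift=7 [end]
Varint 3: bytes[7:8] = 47 -> value 71 (1 byte(s))
  byte[8]=0xFF cont=1 payload=0x7F=127: acc |= 127<<0 -> acc=127 shift=7
  byte[9]=0x02 cont=0 payload=0x02=2: acc |= 2<<7 -> acc=383 shift=14 [end]
Varint 4: bytes[8:10] = FF 02 -> value 383 (2 byte(s))
  byte[10]=0x39 cont=0 payload=0x39=57: acc |= 57<<0 -> acc=57 shift=7 [end]
Varint 5: bytes[10:11] = 39 -> value 57 (1 byte(s))

Answer: 175275057 1916529 71 383 57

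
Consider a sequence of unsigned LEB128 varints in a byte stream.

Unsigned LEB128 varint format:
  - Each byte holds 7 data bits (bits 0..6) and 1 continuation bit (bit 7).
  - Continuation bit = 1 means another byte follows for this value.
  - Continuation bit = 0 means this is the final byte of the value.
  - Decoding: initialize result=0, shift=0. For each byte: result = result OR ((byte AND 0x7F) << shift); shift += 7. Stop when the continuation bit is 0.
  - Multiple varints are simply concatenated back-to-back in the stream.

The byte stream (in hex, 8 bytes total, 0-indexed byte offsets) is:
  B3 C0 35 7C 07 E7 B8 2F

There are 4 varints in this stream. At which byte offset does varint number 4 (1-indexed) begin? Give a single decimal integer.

  byte[0]=0xB3 cont=1 payload=0x33=51: acc |= 51<<0 -> acc=51 shift=7
  byte[1]=0xC0 cont=1 payload=0x40=64: acc |= 64<<7 -> acc=8243 shift=14
  byte[2]=0x35 cont=0 payload=0x35=53: acc |= 53<<14 -> acc=876595 shift=21 [end]
Varint 1: bytes[0:3] = B3 C0 35 -> value 876595 (3 byte(s))
  byte[3]=0x7C cont=0 payload=0x7C=124: acc |= 124<<0 -> acc=124 shift=7 [end]
Varint 2: bytes[3:4] = 7C -> value 124 (1 byte(s))
  byte[4]=0x07 cont=0 payload=0x07=7: acc |= 7<<0 -> acc=7 shift=7 [end]
Varint 3: bytes[4:5] = 07 -> value 7 (1 byte(s))
  byte[5]=0xE7 cont=1 payload=0x67=103: acc |= 103<<0 -> acc=103 shift=7
  byte[6]=0xB8 cont=1 payload=0x38=56: acc |= 56<<7 -> acc=7271 shift=14
  byte[7]=0x2F cont=0 payload=0x2F=47: acc |= 47<<14 -> acc=777319 shift=21 [end]
Varint 4: bytes[5:8] = E7 B8 2F -> value 777319 (3 byte(s))

Answer: 5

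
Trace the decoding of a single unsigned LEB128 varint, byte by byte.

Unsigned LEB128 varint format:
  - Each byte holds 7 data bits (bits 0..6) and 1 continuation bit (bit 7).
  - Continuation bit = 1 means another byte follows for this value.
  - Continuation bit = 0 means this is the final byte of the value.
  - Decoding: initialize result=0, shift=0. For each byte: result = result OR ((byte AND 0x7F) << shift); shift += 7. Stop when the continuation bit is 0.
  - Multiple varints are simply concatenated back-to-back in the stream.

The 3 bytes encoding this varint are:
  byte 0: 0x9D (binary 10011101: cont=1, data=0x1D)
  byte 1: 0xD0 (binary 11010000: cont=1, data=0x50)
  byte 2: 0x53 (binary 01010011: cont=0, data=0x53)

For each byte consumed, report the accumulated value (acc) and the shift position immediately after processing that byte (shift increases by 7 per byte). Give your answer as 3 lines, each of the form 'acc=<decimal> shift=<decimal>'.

byte 0=0x9D: payload=0x1D=29, contrib = 29<<0 = 29; acc -> 29, shift -> 7
byte 1=0xD0: payload=0x50=80, contrib = 80<<7 = 10240; acc -> 10269, shift -> 14
byte 2=0x53: payload=0x53=83, contrib = 83<<14 = 1359872; acc -> 1370141, shift -> 21

Answer: acc=29 shift=7
acc=10269 shift=14
acc=1370141 shift=21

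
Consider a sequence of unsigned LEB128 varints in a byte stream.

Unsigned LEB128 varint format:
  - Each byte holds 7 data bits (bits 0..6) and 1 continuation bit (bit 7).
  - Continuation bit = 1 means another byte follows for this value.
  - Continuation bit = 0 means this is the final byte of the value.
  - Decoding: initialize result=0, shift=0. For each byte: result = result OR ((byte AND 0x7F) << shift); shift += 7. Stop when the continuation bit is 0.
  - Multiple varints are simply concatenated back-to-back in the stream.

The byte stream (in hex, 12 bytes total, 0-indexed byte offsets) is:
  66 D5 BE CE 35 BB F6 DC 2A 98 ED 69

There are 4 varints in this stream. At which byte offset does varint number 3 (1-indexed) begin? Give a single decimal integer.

  byte[0]=0x66 cont=0 payload=0x66=102: acc |= 102<<0 -> acc=102 shift=7 [end]
Varint 1: bytes[0:1] = 66 -> value 102 (1 byte(s))
  byte[1]=0xD5 cont=1 payload=0x55=85: acc |= 85<<0 -> acc=85 shift=7
  byte[2]=0xBE cont=1 payload=0x3E=62: acc |= 62<<7 -> acc=8021 shift=14
  byte[3]=0xCE cont=1 payload=0x4E=78: acc |= 78<<14 -> acc=1285973 shift=21
  byte[4]=0x35 cont=0 payload=0x35=53: acc |= 53<<21 -> acc=112435029 shift=28 [end]
Varint 2: bytes[1:5] = D5 BE CE 35 -> value 112435029 (4 byte(s))
  byte[5]=0xBB cont=1 payload=0x3B=59: acc |= 59<<0 -> acc=59 shift=7
  byte[6]=0xF6 cont=1 payload=0x76=118: acc |= 118<<7 -> acc=15163 shift=14
  byte[7]=0xDC cont=1 payload=0x5C=92: acc |= 92<<14 -> acc=1522491 shift=21
  byte[8]=0x2A cont=0 payload=0x2A=42: acc |= 42<<21 -> acc=89602875 shift=28 [end]
Varint 3: bytes[5:9] = BB F6 DC 2A -> value 89602875 (4 byte(s))
  byte[9]=0x98 cont=1 payload=0x18=24: acc |= 24<<0 -> acc=24 shift=7
  byte[10]=0xED cont=1 payload=0x6D=109: acc |= 109<<7 -> acc=13976 shift=14
  byte[11]=0x69 cont=0 payload=0x69=105: acc |= 105<<14 -> acc=1734296 shift=21 [end]
Varint 4: bytes[9:12] = 98 ED 69 -> value 1734296 (3 byte(s))

Answer: 5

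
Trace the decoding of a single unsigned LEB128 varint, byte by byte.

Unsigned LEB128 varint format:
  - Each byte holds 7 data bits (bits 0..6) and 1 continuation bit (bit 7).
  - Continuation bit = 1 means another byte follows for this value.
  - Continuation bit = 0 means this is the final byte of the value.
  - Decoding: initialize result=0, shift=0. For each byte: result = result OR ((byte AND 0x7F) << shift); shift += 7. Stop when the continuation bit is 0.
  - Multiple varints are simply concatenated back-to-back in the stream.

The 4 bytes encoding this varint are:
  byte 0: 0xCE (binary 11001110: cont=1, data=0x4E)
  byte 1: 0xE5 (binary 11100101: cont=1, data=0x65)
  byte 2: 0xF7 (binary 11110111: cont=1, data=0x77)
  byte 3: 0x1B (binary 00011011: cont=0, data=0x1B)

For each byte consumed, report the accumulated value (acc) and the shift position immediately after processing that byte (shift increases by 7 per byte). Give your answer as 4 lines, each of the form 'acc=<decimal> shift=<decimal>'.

byte 0=0xCE: payload=0x4E=78, contrib = 78<<0 = 78; acc -> 78, shift -> 7
byte 1=0xE5: payload=0x65=101, contrib = 101<<7 = 12928; acc -> 13006, shift -> 14
byte 2=0xF7: payload=0x77=119, contrib = 119<<14 = 1949696; acc -> 1962702, shift -> 21
byte 3=0x1B: payload=0x1B=27, contrib = 27<<21 = 56623104; acc -> 58585806, shift -> 28

Answer: acc=78 shift=7
acc=13006 shift=14
acc=1962702 shift=21
acc=58585806 shift=28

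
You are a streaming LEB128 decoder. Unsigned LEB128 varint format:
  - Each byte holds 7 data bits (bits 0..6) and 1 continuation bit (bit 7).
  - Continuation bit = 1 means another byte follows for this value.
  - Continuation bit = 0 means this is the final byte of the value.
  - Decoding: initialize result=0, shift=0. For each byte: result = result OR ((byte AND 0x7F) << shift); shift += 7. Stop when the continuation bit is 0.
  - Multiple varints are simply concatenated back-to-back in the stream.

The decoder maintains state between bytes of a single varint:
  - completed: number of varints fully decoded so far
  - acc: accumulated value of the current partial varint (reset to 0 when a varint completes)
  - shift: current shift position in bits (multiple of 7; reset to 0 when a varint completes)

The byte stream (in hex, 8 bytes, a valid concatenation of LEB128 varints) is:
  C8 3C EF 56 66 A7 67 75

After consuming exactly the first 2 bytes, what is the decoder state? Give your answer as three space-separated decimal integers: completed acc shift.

Answer: 1 0 0

Derivation:
byte[0]=0xC8 cont=1 payload=0x48: acc |= 72<<0 -> completed=0 acc=72 shift=7
byte[1]=0x3C cont=0 payload=0x3C: varint #1 complete (value=7752); reset -> completed=1 acc=0 shift=0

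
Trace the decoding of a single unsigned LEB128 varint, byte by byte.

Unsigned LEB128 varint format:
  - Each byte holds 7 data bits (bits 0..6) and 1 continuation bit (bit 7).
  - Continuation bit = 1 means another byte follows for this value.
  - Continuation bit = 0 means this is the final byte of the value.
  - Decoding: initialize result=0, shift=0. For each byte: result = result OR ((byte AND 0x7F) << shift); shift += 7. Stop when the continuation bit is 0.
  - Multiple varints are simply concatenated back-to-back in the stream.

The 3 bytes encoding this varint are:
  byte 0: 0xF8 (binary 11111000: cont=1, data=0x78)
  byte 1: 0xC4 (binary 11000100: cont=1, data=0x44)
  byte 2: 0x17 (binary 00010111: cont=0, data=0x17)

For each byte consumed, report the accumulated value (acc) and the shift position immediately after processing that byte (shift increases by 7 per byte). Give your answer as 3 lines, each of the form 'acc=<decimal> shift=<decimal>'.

byte 0=0xF8: payload=0x78=120, contrib = 120<<0 = 120; acc -> 120, shift -> 7
byte 1=0xC4: payload=0x44=68, contrib = 68<<7 = 8704; acc -> 8824, shift -> 14
byte 2=0x17: payload=0x17=23, contrib = 23<<14 = 376832; acc -> 385656, shift -> 21

Answer: acc=120 shift=7
acc=8824 shift=14
acc=385656 shift=21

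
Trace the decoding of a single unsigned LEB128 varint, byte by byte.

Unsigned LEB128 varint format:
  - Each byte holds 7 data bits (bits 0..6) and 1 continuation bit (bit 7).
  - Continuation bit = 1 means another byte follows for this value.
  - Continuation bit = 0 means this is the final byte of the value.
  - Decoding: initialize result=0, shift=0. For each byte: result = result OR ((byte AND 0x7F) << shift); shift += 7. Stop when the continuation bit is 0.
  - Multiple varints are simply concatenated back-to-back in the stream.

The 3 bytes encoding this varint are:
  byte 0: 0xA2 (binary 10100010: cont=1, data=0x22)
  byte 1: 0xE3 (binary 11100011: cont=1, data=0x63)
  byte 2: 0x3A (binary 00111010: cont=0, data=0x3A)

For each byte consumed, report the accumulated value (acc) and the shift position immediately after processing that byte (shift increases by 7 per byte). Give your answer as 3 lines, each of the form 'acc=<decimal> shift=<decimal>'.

Answer: acc=34 shift=7
acc=12706 shift=14
acc=962978 shift=21

Derivation:
byte 0=0xA2: payload=0x22=34, contrib = 34<<0 = 34; acc -> 34, shift -> 7
byte 1=0xE3: payload=0x63=99, contrib = 99<<7 = 12672; acc -> 12706, shift -> 14
byte 2=0x3A: payload=0x3A=58, contrib = 58<<14 = 950272; acc -> 962978, shift -> 21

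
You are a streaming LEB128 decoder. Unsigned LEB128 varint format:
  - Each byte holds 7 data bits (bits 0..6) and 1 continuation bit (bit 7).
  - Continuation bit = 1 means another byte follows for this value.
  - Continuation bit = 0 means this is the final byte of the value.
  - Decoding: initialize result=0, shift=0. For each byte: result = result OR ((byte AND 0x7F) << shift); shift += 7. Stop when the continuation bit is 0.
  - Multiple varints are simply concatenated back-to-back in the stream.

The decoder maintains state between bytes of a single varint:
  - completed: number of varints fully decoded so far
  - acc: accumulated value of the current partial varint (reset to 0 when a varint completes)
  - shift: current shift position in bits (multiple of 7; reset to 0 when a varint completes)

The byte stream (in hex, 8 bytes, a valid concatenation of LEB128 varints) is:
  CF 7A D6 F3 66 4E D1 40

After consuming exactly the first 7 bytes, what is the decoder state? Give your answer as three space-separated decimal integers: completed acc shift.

byte[0]=0xCF cont=1 payload=0x4F: acc |= 79<<0 -> completed=0 acc=79 shift=7
byte[1]=0x7A cont=0 payload=0x7A: varint #1 complete (value=15695); reset -> completed=1 acc=0 shift=0
byte[2]=0xD6 cont=1 payload=0x56: acc |= 86<<0 -> completed=1 acc=86 shift=7
byte[3]=0xF3 cont=1 payload=0x73: acc |= 115<<7 -> completed=1 acc=14806 shift=14
byte[4]=0x66 cont=0 payload=0x66: varint #2 complete (value=1685974); reset -> completed=2 acc=0 shift=0
byte[5]=0x4E cont=0 payload=0x4E: varint #3 complete (value=78); reset -> completed=3 acc=0 shift=0
byte[6]=0xD1 cont=1 payload=0x51: acc |= 81<<0 -> completed=3 acc=81 shift=7

Answer: 3 81 7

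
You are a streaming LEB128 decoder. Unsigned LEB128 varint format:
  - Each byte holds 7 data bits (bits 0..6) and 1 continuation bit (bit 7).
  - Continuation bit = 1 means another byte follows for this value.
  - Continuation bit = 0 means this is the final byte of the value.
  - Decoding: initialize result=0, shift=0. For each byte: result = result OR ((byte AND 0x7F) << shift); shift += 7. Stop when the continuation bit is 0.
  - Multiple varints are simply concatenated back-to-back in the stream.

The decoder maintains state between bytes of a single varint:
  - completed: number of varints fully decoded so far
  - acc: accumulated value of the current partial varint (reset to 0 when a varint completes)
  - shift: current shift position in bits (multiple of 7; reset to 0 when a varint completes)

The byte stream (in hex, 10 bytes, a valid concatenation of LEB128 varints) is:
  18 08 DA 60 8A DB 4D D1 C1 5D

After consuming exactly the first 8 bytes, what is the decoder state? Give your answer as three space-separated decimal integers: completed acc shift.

byte[0]=0x18 cont=0 payload=0x18: varint #1 complete (value=24); reset -> completed=1 acc=0 shift=0
byte[1]=0x08 cont=0 payload=0x08: varint #2 complete (value=8); reset -> completed=2 acc=0 shift=0
byte[2]=0xDA cont=1 payload=0x5A: acc |= 90<<0 -> completed=2 acc=90 shift=7
byte[3]=0x60 cont=0 payload=0x60: varint #3 complete (value=12378); reset -> completed=3 acc=0 shift=0
byte[4]=0x8A cont=1 payload=0x0A: acc |= 10<<0 -> completed=3 acc=10 shift=7
byte[5]=0xDB cont=1 payload=0x5B: acc |= 91<<7 -> completed=3 acc=11658 shift=14
byte[6]=0x4D cont=0 payload=0x4D: varint #4 complete (value=1273226); reset -> completed=4 acc=0 shift=0
byte[7]=0xD1 cont=1 payload=0x51: acc |= 81<<0 -> completed=4 acc=81 shift=7

Answer: 4 81 7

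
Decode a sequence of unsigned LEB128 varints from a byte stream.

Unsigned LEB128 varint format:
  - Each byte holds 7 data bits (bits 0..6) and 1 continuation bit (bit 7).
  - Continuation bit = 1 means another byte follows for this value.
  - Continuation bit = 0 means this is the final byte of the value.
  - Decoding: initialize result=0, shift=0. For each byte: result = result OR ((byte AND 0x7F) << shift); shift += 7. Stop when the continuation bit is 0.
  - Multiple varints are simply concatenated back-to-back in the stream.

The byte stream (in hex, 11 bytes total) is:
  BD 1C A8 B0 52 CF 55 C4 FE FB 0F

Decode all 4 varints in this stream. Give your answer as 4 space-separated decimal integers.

Answer: 3645 1349672 10959 33488708

Derivation:
  byte[0]=0xBD cont=1 payload=0x3D=61: acc |= 61<<0 -> acc=61 shift=7
  byte[1]=0x1C cont=0 payload=0x1C=28: acc |= 28<<7 -> acc=3645 shift=14 [end]
Varint 1: bytes[0:2] = BD 1C -> value 3645 (2 byte(s))
  byte[2]=0xA8 cont=1 payload=0x28=40: acc |= 40<<0 -> acc=40 shift=7
  byte[3]=0xB0 cont=1 payload=0x30=48: acc |= 48<<7 -> acc=6184 shift=14
  byte[4]=0x52 cont=0 payload=0x52=82: acc |= 82<<14 -> acc=1349672 shift=21 [end]
Varint 2: bytes[2:5] = A8 B0 52 -> value 1349672 (3 byte(s))
  byte[5]=0xCF cont=1 payload=0x4F=79: acc |= 79<<0 -> acc=79 shift=7
  byte[6]=0x55 cont=0 payload=0x55=85: acc |= 85<<7 -> acc=10959 shift=14 [end]
Varint 3: bytes[5:7] = CF 55 -> value 10959 (2 byte(s))
  byte[7]=0xC4 cont=1 payload=0x44=68: acc |= 68<<0 -> acc=68 shift=7
  byte[8]=0xFE cont=1 payload=0x7E=126: acc |= 126<<7 -> acc=16196 shift=14
  byte[9]=0xFB cont=1 payload=0x7B=123: acc |= 123<<14 -> acc=2031428 shift=21
  byte[10]=0x0F cont=0 payload=0x0F=15: acc |= 15<<21 -> acc=33488708 shift=28 [end]
Varint 4: bytes[7:11] = C4 FE FB 0F -> value 33488708 (4 byte(s))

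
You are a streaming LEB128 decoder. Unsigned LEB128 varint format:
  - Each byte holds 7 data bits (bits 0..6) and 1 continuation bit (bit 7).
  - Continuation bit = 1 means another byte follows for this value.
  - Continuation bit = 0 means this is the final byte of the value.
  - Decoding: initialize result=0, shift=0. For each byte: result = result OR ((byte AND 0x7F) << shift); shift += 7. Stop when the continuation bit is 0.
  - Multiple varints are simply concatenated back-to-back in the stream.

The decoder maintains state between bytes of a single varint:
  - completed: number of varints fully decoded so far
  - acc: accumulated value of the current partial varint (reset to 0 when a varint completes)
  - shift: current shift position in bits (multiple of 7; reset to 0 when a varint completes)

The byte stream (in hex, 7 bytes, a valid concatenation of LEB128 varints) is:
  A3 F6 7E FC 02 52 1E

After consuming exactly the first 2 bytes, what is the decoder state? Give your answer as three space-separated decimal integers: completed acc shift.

byte[0]=0xA3 cont=1 payload=0x23: acc |= 35<<0 -> completed=0 acc=35 shift=7
byte[1]=0xF6 cont=1 payload=0x76: acc |= 118<<7 -> completed=0 acc=15139 shift=14

Answer: 0 15139 14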